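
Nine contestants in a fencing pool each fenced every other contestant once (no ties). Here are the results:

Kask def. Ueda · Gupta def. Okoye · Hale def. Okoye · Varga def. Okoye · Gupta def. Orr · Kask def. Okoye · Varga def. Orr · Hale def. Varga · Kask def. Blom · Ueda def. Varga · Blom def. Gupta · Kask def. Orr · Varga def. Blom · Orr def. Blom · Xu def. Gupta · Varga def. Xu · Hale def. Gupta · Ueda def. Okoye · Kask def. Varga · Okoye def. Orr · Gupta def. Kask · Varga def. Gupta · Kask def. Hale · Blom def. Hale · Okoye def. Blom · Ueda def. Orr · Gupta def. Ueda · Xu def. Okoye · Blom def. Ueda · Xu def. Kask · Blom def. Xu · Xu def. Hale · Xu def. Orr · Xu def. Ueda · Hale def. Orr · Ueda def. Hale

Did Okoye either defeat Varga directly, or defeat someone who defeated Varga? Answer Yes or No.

Okoye did not beat Varga directly.
Okoye beat Orr, Blom, but each of them lost to Varga. No two-step path.

No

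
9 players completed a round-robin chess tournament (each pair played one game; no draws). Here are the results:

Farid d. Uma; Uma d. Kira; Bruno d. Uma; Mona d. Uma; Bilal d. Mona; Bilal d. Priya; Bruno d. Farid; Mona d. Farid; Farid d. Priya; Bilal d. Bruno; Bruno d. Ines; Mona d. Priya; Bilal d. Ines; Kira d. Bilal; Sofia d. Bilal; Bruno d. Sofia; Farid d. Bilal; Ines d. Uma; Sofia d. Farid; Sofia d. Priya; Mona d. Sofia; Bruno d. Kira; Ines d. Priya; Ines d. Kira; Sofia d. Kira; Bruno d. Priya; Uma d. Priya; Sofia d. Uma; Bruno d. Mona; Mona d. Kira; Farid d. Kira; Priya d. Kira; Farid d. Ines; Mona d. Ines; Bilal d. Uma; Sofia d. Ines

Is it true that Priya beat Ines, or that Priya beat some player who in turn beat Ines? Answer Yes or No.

Priya did not beat Ines directly.
Priya beat Kira, but each of them lost to Ines. No two-step path.

No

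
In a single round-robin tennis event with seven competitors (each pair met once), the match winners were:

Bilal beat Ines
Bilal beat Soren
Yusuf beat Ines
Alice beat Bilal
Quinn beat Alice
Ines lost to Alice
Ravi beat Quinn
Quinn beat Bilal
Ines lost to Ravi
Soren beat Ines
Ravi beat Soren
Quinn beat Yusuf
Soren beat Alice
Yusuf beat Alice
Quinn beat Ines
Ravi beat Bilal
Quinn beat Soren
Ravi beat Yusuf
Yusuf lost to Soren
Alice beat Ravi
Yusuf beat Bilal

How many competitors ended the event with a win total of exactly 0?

1

Win totals: Yusuf 3, Quinn 5, Soren 3, Ravi 5, Alice 3, Ines 0, Bilal 2.
Exactly 0: Ines — 1 competitor.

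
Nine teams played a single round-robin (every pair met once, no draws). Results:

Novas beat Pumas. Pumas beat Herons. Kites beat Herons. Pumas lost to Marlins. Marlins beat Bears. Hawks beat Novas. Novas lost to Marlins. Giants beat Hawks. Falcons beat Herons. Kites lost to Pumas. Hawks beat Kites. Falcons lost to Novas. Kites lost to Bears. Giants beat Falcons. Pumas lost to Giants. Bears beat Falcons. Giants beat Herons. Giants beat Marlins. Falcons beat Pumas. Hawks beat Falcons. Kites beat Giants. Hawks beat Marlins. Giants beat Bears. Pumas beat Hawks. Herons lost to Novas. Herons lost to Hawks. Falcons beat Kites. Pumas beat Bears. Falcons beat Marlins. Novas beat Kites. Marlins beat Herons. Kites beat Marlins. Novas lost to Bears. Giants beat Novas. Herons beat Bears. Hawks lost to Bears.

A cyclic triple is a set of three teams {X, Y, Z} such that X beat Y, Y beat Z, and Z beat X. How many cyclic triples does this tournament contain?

Win totals: Novas 4, Bears 4, Kites 3, Pumas 4, Marlins 4, Giants 7, Hawks 5, Falcons 4, Herons 1.
A team with w wins dominates both others in C(w,2) triples; summing gives 6 + 6 + 3 + 6 + 6 + 21 + 10 + 6 + 0 = 64 transitive triples.
Total triples C(9,3) = 84, so cyclic triples = 84 − 64 = 20.

20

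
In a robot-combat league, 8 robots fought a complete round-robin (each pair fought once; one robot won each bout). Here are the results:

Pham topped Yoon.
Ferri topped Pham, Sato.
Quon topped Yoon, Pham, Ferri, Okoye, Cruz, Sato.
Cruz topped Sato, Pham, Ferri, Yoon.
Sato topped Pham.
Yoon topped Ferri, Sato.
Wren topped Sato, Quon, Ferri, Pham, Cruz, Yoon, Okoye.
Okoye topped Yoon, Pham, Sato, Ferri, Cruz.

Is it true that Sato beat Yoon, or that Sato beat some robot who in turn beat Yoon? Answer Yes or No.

Sato did not beat Yoon directly.
Sato beat Pham. Of those, Pham beat Yoon.

Yes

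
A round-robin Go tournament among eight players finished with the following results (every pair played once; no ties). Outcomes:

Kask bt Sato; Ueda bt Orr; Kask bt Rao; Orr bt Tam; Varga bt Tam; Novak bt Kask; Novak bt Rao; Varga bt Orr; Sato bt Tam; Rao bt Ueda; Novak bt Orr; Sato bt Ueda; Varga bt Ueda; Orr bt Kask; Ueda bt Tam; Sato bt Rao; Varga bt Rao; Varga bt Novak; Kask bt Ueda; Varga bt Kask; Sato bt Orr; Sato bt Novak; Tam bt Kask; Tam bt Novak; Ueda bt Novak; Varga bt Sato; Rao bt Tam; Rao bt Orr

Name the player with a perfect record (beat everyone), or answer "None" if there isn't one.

Varga has 7 wins out of 7 opponents — a perfect record.

Varga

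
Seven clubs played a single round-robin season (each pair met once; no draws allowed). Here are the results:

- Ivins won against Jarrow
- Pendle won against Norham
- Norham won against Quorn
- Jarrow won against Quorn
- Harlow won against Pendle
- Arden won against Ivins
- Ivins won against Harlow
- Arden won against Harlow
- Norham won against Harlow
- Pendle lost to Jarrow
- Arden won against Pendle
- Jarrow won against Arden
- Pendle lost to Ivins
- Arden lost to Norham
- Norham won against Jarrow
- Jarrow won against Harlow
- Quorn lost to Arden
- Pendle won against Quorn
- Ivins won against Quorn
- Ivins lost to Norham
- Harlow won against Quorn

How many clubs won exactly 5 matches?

1

Win totals: Ivins 4, Arden 4, Pendle 2, Quorn 0, Norham 5, Jarrow 4, Harlow 2.
Exactly 5: Norham — 1 club.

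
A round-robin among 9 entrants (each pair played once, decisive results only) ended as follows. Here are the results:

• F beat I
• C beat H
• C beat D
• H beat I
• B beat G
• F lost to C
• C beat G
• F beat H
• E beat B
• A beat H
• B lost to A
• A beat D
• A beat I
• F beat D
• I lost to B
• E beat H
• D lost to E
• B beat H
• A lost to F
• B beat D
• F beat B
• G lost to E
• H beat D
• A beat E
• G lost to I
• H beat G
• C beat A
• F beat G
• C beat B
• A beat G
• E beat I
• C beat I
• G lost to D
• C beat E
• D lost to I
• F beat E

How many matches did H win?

H's results: beat D, G, I; lost to A, B, C, E, F.
That is 3 wins.

3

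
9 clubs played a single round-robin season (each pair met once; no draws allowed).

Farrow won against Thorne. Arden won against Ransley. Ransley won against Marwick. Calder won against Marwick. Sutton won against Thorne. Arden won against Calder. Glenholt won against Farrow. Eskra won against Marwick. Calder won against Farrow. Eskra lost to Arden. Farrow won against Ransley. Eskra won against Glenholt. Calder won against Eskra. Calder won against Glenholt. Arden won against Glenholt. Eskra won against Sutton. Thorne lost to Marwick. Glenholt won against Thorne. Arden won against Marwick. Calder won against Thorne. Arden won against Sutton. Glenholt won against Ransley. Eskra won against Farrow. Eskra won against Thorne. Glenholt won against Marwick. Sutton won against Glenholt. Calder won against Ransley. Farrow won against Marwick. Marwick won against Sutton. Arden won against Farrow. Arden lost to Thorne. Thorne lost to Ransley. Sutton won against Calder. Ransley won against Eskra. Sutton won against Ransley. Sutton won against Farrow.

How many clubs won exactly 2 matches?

1

Win totals: Calder 6, Farrow 3, Sutton 5, Glenholt 4, Eskra 5, Ransley 3, Arden 7, Marwick 2, Thorne 1.
Exactly 2: Marwick — 1 club.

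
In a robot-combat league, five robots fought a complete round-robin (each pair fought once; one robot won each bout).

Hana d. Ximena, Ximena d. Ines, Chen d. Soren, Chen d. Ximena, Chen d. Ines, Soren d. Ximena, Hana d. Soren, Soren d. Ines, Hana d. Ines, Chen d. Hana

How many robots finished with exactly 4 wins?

1

Win totals: Hana 3, Chen 4, Soren 2, Ximena 1, Ines 0.
Exactly 4: Chen — 1 robot.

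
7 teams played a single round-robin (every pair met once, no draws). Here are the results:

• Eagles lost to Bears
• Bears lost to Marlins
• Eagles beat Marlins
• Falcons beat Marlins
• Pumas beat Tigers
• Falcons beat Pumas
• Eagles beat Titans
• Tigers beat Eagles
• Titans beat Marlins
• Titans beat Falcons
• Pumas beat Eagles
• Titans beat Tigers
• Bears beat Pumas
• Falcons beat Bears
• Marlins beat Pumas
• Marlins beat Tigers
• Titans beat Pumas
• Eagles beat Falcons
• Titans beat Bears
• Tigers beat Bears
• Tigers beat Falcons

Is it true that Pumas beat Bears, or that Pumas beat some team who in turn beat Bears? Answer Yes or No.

Pumas did not beat Bears directly.
Pumas beat Eagles, Tigers. Of those, Tigers beat Bears.

Yes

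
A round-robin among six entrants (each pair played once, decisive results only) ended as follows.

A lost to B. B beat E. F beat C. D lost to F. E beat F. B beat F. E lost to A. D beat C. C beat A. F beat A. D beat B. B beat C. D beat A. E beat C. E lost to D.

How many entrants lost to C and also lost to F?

1

C beat: A.
F beat: A, C, D.
Both beat: A — 1.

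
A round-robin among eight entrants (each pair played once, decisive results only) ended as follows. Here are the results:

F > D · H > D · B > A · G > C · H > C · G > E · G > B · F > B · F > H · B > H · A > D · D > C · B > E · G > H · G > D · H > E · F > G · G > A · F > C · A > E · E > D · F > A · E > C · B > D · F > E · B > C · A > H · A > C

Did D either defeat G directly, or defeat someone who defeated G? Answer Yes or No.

No

D did not beat G directly.
D beat C, but each of them lost to G. No two-step path.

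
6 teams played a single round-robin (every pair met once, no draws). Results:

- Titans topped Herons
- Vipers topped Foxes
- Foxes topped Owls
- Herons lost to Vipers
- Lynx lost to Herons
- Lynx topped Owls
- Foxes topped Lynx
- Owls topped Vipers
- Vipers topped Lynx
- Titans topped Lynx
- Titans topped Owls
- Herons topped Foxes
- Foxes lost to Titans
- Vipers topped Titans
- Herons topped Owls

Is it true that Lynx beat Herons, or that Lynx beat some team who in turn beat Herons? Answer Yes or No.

No

Lynx did not beat Herons directly.
Lynx beat Owls, but each of them lost to Herons. No two-step path.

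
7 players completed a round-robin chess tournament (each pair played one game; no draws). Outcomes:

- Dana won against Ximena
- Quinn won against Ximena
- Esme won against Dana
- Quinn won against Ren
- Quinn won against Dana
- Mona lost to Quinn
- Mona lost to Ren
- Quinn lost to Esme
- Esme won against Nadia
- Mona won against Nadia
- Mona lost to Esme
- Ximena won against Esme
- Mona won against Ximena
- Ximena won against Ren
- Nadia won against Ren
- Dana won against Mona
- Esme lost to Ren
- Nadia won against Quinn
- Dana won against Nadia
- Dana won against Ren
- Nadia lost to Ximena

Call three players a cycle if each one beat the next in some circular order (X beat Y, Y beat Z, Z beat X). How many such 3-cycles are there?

11

Win totals: Quinn 4, Dana 4, Ximena 3, Mona 2, Nadia 2, Ren 2, Esme 4.
A player with w wins dominates both others in C(w,2) triples; summing gives 6 + 6 + 3 + 1 + 1 + 1 + 6 = 24 transitive triples.
Total triples C(7,3) = 35, so cyclic triples = 35 − 24 = 11.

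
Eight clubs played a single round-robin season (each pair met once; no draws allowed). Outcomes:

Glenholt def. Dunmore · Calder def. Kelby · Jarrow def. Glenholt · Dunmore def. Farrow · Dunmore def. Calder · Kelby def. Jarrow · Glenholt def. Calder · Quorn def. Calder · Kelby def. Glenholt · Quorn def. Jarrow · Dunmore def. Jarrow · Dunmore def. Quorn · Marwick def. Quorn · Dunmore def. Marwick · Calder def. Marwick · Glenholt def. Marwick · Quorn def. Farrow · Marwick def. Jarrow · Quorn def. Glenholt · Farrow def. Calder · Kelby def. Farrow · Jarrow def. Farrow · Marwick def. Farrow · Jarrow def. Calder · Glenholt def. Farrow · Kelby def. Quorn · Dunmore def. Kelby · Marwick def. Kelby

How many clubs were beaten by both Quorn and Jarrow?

3

Quorn beat: Jarrow, Farrow, Glenholt, Calder.
Jarrow beat: Farrow, Glenholt, Calder.
Both beat: Farrow, Glenholt, Calder — 3.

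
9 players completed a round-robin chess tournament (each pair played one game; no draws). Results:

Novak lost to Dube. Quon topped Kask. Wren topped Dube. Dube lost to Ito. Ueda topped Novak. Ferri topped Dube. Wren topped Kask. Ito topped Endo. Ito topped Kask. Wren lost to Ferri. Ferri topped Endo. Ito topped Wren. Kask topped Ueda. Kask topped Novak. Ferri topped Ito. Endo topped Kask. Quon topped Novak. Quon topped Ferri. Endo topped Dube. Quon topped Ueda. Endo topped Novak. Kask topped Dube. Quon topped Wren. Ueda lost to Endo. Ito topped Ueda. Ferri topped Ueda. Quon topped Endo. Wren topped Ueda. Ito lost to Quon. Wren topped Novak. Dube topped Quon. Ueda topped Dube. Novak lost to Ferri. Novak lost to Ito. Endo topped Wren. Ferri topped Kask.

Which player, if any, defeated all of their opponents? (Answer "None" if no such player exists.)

None

Highest win total is Quon with 7 (out of 8 possible).
Quon lost to Dube, so no player went undefeated.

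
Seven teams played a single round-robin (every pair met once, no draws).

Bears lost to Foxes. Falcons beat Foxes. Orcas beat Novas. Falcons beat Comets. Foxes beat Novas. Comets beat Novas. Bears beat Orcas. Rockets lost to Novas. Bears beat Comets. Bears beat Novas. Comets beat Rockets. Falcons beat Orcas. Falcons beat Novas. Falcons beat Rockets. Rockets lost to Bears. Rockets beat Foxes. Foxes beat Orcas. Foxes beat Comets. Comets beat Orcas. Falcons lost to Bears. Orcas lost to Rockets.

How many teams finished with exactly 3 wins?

1

Win totals: Novas 1, Comets 3, Falcons 5, Foxes 4, Orcas 1, Bears 5, Rockets 2.
Exactly 3: Comets — 1 team.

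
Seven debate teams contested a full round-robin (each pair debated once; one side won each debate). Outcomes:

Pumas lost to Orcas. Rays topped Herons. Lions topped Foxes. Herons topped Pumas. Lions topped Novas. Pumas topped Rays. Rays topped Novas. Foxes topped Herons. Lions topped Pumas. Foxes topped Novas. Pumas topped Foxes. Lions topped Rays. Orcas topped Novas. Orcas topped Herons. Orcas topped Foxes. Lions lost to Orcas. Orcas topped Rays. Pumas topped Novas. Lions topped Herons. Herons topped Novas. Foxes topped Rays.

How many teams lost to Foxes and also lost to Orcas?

Foxes beat: Rays, Herons, Novas.
Orcas beat: Lions, Rays, Pumas, Herons, Novas, Foxes.
Both beat: Rays, Herons, Novas — 3.

3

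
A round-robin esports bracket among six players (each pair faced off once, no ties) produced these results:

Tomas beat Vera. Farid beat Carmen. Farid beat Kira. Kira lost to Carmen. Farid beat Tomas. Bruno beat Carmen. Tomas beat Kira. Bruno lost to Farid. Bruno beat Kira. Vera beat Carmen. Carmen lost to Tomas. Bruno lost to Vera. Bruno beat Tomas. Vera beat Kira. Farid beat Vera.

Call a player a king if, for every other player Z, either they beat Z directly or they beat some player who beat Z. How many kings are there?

Farid reaches everyone (king).
Vera cannot reach Farid in two steps.
Bruno cannot reach Farid in two steps.
Carmen cannot reach Farid, Vera, Bruno, Tomas in two steps.
Tomas cannot reach Farid in two steps.
Kira cannot reach Farid, Vera, Bruno, Carmen, Tomas in two steps.
Kings: Farid — 1.

1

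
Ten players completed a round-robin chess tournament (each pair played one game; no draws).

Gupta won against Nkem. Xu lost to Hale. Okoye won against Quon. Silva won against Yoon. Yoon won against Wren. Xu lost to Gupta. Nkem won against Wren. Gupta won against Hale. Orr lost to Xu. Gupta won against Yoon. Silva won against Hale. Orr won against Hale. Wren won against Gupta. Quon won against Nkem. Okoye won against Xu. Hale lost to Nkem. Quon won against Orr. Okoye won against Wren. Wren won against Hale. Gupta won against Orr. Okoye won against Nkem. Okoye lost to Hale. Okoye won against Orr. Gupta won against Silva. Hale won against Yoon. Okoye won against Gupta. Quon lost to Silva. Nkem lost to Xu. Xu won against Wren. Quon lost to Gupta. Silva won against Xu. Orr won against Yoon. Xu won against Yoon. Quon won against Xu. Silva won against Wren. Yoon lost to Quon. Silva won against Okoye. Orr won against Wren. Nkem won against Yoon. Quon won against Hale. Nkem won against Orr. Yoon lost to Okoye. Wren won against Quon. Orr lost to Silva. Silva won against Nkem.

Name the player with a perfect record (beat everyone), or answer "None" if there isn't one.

None

Highest win total is Silva with 8 (out of 9 possible).
Silva lost to Gupta, so no player went undefeated.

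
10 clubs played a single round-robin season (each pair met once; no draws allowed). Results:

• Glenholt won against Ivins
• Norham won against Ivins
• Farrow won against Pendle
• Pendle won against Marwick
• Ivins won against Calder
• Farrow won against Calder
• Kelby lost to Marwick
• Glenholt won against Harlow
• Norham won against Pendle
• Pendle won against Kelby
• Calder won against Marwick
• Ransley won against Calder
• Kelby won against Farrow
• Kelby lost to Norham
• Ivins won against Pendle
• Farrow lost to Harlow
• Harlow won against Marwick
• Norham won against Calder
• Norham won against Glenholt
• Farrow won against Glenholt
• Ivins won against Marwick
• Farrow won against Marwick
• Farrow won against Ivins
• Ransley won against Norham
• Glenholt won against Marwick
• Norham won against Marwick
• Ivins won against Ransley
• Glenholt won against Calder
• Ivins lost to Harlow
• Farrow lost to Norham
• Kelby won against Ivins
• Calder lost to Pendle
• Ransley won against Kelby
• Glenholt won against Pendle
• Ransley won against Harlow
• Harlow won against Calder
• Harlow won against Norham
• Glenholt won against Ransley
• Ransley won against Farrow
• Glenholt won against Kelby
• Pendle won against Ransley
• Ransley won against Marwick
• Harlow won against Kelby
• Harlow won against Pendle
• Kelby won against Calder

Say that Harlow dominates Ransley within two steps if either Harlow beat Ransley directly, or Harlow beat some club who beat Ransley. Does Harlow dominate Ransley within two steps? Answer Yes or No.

Harlow did not beat Ransley directly.
Harlow beat Ivins, Calder, Farrow, Kelby, Marwick, Norham, Pendle. Of those, Ivins beat Ransley.

Yes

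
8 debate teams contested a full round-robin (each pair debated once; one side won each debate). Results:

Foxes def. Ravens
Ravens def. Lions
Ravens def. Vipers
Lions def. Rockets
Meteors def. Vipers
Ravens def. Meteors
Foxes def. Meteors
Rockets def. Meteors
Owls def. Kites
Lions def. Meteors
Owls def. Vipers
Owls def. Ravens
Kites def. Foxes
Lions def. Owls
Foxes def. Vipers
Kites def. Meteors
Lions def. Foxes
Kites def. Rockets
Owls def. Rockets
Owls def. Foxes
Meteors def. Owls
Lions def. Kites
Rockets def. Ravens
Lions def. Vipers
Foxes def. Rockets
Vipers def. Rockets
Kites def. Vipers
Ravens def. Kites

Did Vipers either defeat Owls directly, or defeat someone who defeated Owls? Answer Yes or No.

No

Vipers did not beat Owls directly.
Vipers beat Rockets, but each of them lost to Owls. No two-step path.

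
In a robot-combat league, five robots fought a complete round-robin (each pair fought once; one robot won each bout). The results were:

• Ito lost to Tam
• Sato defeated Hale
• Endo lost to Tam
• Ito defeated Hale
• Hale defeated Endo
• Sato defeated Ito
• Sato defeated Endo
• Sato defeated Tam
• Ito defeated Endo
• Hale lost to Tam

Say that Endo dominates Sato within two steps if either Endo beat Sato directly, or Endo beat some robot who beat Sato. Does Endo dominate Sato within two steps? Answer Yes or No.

No

Endo did not beat Sato directly.
Endo beat no one, so there is no intermediate robot.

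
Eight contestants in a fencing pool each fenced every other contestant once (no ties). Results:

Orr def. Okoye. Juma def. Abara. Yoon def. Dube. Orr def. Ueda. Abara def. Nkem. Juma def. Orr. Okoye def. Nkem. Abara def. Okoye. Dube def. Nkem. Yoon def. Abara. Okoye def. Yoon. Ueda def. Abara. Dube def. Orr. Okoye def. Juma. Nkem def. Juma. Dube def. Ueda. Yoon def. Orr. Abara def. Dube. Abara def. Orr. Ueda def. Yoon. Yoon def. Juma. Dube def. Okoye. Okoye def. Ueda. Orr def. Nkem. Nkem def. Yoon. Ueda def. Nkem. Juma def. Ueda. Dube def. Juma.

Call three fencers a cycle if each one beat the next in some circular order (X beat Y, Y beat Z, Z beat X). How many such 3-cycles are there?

18

Win totals: Yoon 4, Nkem 2, Dube 5, Ueda 3, Juma 3, Abara 4, Orr 3, Okoye 4.
A fencer with w wins dominates both others in C(w,2) triples; summing gives 6 + 1 + 10 + 3 + 3 + 6 + 3 + 6 = 38 transitive triples.
Total triples C(8,3) = 56, so cyclic triples = 56 − 38 = 18.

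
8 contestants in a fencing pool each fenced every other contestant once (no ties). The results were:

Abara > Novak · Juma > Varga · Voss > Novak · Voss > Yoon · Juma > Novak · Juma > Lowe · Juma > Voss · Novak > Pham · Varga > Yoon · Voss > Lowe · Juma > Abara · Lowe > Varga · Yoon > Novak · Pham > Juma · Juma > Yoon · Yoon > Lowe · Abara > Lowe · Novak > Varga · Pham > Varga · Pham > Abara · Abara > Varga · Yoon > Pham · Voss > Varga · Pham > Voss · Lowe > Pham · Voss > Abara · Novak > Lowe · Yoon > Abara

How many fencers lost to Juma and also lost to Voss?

5

Juma beat: Lowe, Novak, Yoon, Abara, Varga, Voss.
Voss beat: Lowe, Novak, Yoon, Abara, Varga.
Both beat: Lowe, Novak, Yoon, Abara, Varga — 5.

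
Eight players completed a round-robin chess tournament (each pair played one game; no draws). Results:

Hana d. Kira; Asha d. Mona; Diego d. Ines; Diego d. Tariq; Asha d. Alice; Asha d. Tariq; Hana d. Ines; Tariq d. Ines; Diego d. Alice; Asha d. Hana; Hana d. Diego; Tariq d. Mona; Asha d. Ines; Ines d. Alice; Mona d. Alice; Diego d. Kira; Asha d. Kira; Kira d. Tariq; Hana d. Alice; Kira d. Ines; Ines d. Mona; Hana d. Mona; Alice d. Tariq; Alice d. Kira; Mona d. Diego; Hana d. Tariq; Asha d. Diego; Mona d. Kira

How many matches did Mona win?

Mona's results: beat Kira, Diego, Alice; lost to Asha, Tariq, Ines, Hana.
That is 3 wins.

3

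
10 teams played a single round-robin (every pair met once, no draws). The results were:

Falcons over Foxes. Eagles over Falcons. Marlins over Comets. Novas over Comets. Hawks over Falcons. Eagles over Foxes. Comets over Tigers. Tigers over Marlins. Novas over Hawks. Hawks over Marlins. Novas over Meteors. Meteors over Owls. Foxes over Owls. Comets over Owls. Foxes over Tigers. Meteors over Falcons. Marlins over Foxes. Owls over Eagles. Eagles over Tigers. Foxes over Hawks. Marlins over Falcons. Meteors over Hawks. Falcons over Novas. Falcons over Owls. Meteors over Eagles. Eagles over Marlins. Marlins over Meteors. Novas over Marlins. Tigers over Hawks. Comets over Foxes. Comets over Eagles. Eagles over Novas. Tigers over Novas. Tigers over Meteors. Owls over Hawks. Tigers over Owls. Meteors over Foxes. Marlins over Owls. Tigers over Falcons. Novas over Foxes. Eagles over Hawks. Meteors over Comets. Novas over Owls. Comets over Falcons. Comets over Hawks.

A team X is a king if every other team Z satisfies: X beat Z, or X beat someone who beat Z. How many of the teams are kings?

7

Tigers reaches everyone (king).
Hawks cannot reach Tigers, Eagles in two steps.
Meteors reaches everyone (king).
Foxes cannot reach Comets in two steps.
Falcons reaches everyone (king).
Owls cannot reach Meteors, Comets in two steps.
Eagles reaches everyone (king).
Novas reaches everyone (king).
Marlins reaches everyone (king).
Comets reaches everyone (king).
Kings: Tigers, Meteors, Falcons, Eagles, Novas, Marlins, Comets — 7.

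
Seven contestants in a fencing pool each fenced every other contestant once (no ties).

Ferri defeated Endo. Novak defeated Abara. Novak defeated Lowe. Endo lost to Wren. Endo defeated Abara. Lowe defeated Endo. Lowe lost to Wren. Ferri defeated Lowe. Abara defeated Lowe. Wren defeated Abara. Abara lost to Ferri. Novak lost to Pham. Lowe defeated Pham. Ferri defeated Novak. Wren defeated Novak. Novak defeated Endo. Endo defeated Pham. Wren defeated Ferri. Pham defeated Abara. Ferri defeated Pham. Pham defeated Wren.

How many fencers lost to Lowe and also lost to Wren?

Lowe beat: Pham, Endo.
Wren beat: Ferri, Lowe, Endo, Novak, Abara.
Both beat: Endo — 1.

1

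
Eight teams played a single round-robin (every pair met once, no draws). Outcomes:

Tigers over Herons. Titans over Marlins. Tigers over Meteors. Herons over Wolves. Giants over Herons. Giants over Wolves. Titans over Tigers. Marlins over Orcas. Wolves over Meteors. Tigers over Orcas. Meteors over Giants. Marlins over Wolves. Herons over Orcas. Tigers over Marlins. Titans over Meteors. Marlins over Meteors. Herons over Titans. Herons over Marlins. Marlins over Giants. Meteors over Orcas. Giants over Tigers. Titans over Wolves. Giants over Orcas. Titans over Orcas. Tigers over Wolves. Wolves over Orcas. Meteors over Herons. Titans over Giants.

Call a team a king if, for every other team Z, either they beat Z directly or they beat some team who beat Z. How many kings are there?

Orcas cannot reach Marlins, Wolves, Tigers, Herons, Titans, Giants, Meteors in two steps.
Marlins cannot reach Titans in two steps.
Wolves cannot reach Marlins, Tigers, Titans in two steps.
Tigers reaches everyone (king).
Herons reaches everyone (king).
Titans reaches everyone (king).
Giants reaches everyone (king).
Meteors reaches everyone (king).
Kings: Tigers, Herons, Titans, Giants, Meteors — 5.

5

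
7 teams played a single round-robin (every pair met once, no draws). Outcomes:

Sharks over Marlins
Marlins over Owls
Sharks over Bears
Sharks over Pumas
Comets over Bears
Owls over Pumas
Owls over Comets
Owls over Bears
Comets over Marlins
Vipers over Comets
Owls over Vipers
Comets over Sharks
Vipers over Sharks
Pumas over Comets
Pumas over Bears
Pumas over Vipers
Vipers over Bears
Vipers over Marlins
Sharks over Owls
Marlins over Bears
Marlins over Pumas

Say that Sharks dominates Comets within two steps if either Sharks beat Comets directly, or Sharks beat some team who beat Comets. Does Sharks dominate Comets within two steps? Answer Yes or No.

Yes

Sharks did not beat Comets directly.
Sharks beat Bears, Pumas, Marlins, Owls. Of those, Pumas beat Comets.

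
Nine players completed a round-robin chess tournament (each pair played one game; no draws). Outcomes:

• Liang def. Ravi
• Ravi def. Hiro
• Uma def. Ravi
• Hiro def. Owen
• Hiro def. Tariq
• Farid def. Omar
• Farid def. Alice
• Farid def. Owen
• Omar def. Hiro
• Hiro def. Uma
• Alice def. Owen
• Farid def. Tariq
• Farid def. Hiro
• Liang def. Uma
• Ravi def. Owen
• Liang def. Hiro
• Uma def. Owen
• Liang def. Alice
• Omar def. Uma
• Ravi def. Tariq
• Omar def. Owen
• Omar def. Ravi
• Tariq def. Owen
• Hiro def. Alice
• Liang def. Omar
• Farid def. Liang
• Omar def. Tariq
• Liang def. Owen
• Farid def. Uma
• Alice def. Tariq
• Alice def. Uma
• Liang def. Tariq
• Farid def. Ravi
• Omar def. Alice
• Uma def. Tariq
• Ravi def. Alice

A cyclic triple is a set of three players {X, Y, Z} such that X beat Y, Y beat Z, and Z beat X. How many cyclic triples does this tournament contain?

Win totals: Owen 0, Hiro 4, Uma 3, Liang 7, Omar 6, Farid 8, Alice 3, Tariq 1, Ravi 4.
A player with w wins dominates both others in C(w,2) triples; summing gives 0 + 6 + 3 + 21 + 15 + 28 + 3 + 0 + 6 = 82 transitive triples.
Total triples C(9,3) = 84, so cyclic triples = 84 − 82 = 2.

2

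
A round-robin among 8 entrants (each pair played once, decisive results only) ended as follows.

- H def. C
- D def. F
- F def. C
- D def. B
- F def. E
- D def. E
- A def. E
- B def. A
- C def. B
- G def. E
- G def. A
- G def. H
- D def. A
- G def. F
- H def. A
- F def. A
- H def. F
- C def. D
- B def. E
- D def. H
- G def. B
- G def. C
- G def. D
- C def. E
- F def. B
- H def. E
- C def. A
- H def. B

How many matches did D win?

5

D's results: beat A, B, E, F, H; lost to C, G.
That is 5 wins.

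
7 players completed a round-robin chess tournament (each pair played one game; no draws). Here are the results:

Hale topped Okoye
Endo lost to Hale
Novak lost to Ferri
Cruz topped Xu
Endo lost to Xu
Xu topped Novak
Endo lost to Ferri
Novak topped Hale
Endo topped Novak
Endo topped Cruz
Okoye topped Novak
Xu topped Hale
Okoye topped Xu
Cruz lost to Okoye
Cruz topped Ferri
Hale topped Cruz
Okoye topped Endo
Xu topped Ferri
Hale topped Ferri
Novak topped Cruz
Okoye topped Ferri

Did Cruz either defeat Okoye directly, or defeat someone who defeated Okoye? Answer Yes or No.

No

Cruz did not beat Okoye directly.
Cruz beat Ferri, Xu, but each of them lost to Okoye. No two-step path.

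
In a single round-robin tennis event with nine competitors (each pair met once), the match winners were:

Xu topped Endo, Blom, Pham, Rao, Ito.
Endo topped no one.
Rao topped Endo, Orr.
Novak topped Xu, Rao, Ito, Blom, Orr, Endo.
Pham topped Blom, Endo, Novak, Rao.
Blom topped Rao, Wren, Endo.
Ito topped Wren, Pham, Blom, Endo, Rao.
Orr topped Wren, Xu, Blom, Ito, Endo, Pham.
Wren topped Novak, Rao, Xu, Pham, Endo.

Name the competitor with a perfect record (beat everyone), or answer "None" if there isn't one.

Highest win total is Orr with 6 (out of 8 possible).
Orr lost to Rao, Novak, so no competitor went undefeated.

None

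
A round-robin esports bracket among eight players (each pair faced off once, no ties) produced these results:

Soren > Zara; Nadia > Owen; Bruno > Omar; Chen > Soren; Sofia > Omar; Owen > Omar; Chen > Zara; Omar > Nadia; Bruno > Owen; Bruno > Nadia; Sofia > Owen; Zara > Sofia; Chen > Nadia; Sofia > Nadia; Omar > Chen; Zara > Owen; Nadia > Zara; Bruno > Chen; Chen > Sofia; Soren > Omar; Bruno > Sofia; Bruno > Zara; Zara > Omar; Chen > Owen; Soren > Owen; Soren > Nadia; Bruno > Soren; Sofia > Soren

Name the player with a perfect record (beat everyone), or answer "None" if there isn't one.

Bruno

Bruno has 7 wins out of 7 opponents — a perfect record.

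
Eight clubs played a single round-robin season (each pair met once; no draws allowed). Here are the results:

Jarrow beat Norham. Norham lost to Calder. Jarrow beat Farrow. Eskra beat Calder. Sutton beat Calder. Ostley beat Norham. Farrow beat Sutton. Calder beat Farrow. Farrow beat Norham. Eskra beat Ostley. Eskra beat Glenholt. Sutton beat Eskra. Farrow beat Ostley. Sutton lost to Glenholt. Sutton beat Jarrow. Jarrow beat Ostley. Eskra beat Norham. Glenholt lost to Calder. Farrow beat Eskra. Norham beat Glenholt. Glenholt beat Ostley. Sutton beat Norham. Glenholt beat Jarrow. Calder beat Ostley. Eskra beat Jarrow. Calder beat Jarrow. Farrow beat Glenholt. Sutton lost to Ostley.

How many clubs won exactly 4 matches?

1

Win totals: Sutton 4, Farrow 5, Glenholt 3, Ostley 2, Calder 5, Norham 1, Eskra 5, Jarrow 3.
Exactly 4: Sutton — 1 club.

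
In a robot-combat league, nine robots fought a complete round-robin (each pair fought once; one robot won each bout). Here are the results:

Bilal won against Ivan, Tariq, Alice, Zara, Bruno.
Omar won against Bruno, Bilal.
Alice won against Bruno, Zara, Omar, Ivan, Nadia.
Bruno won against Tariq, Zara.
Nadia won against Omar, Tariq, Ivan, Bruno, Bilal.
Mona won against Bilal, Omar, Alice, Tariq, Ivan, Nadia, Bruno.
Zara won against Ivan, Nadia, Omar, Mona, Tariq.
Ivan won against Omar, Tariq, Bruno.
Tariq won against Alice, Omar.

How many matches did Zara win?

5

Zara's results: beat Mona, Nadia, Ivan, Omar, Tariq; lost to Bruno, Bilal, Alice.
That is 5 wins.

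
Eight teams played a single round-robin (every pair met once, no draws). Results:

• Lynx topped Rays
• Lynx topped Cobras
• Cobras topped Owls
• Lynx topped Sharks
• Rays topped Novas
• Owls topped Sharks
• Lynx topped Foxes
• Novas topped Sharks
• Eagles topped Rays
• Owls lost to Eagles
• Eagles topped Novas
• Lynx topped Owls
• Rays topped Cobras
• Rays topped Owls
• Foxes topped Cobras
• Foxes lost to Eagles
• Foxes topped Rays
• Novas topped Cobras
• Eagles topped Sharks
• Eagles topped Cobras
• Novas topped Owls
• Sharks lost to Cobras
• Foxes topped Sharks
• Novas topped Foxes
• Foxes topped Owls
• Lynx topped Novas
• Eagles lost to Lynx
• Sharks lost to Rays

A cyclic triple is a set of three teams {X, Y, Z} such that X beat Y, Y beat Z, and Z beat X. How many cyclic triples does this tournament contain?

Win totals: Foxes 4, Eagles 6, Rays 4, Sharks 0, Lynx 7, Novas 4, Owls 1, Cobras 2.
A team with w wins dominates both others in C(w,2) triples; summing gives 6 + 15 + 6 + 0 + 21 + 6 + 0 + 1 = 55 transitive triples.
Total triples C(8,3) = 56, so cyclic triples = 56 − 55 = 1.

1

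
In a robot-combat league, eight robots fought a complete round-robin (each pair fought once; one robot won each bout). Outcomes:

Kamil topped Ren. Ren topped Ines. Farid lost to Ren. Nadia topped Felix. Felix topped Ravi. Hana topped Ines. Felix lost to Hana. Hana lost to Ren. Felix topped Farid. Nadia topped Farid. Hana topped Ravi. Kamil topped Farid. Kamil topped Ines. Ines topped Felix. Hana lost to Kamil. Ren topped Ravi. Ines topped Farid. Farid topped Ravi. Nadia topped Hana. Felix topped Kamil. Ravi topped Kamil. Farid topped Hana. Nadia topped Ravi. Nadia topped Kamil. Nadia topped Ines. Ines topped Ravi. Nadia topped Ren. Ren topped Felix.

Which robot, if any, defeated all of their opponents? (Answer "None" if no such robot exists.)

Nadia has 7 wins out of 7 opponents — a perfect record.

Nadia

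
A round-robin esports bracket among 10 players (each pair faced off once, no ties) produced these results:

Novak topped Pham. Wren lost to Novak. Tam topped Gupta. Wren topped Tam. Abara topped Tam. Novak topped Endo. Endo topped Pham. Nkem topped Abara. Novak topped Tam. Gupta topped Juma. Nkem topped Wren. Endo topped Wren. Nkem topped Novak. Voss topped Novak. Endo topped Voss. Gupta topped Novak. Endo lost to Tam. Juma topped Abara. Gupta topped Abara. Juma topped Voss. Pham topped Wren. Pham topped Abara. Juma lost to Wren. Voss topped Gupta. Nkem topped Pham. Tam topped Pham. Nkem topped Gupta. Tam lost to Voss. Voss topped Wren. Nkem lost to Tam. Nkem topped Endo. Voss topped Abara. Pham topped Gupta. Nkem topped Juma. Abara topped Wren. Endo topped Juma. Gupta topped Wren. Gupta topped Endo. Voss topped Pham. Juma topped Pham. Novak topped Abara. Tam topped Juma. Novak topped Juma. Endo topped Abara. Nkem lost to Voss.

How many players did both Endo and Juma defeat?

Endo beat: Voss, Pham, Wren, Abara, Juma.
Juma beat: Voss, Pham, Abara.
Both beat: Voss, Pham, Abara — 3.

3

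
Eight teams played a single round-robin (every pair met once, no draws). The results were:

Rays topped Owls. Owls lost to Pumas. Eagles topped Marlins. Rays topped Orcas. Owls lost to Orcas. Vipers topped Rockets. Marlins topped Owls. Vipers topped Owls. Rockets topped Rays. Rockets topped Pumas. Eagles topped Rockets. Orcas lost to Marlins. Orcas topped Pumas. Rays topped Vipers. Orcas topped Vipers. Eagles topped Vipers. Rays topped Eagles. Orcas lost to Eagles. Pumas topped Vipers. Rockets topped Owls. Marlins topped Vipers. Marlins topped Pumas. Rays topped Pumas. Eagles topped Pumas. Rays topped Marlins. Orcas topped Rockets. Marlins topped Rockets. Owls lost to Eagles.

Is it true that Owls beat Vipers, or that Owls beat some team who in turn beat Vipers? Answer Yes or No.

Owls did not beat Vipers directly.
Owls beat no one, so there is no intermediate team.

No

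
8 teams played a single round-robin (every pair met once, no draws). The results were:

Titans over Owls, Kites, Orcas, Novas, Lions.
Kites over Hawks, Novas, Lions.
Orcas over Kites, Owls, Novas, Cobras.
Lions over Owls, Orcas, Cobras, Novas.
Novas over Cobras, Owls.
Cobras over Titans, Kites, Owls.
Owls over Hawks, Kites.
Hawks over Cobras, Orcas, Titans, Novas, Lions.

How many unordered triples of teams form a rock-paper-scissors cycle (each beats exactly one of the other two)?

16

Win totals: Owls 2, Cobras 3, Titans 5, Lions 4, Hawks 5, Novas 2, Orcas 4, Kites 3.
A team with w wins dominates both others in C(w,2) triples; summing gives 1 + 3 + 10 + 6 + 10 + 1 + 6 + 3 = 40 transitive triples.
Total triples C(8,3) = 56, so cyclic triples = 56 − 40 = 16.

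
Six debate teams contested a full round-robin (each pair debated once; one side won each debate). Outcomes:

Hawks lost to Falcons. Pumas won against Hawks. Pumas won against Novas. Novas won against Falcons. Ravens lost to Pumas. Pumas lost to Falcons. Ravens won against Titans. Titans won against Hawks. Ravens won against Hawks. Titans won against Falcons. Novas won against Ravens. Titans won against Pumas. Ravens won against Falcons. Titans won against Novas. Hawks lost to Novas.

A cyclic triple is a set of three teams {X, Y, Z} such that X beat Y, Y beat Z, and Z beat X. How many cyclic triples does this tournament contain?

Of the C(6,3) = 20 triples, the cyclic ones are: {Novas, Falcons, Pumas}; {Novas, Ravens, Titans}; {Falcons, Ravens, Pumas}; {Ravens, Titans, Pumas}.
That is 4.

4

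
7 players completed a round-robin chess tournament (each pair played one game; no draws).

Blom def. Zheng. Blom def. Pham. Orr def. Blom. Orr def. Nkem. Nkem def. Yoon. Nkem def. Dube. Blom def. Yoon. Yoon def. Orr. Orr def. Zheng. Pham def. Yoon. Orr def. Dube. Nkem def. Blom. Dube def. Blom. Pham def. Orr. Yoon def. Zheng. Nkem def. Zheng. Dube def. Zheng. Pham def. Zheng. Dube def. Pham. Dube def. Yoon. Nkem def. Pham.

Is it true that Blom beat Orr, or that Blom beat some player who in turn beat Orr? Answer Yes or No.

Yes

Blom did not beat Orr directly.
Blom beat Pham, Yoon, Zheng. Of those, Pham beat Orr.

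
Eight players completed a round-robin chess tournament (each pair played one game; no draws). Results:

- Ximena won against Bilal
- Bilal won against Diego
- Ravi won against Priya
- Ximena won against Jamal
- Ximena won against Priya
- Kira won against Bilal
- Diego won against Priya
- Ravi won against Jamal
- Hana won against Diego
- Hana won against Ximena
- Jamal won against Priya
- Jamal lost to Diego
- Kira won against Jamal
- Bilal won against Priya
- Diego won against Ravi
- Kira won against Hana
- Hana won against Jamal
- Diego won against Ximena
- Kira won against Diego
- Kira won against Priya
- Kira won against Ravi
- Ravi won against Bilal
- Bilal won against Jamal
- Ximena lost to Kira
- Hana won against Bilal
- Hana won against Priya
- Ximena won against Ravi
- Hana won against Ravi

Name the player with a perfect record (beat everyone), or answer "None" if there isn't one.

Kira

Kira has 7 wins out of 7 opponents — a perfect record.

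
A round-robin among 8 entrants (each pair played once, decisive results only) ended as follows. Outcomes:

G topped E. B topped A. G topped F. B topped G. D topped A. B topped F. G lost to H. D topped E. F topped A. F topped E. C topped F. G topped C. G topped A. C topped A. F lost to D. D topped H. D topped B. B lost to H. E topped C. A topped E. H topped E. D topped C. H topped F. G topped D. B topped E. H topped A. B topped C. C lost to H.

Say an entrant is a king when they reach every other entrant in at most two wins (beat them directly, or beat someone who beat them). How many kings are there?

3

A cannot reach B, D, F, G, H in two steps.
B cannot reach H in two steps.
C cannot reach B, D, G, H in two steps.
D reaches everyone (king).
E cannot reach B, D, G, H in two steps.
F cannot reach B, D, G, H in two steps.
G reaches everyone (king).
H reaches everyone (king).
Kings: D, G, H — 3.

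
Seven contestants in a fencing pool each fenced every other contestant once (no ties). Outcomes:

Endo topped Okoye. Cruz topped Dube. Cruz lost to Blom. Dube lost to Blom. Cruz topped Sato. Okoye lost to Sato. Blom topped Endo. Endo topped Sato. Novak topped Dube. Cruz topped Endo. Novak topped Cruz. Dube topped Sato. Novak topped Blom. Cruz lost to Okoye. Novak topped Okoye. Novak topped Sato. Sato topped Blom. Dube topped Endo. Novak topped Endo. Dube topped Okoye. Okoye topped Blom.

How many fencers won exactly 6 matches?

Win totals: Dube 3, Novak 6, Okoye 2, Cruz 3, Endo 2, Blom 3, Sato 2.
Exactly 6: Novak — 1 fencer.

1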